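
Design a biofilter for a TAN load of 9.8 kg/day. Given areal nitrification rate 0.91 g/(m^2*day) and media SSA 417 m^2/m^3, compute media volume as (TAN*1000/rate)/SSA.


A = 9.8*1000 / 0.91 = 10769.231 m^2
V = 10769.231 / 417 = 25.8255

25.8255 m^3


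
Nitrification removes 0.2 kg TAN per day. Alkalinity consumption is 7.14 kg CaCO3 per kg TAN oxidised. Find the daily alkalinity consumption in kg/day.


Alkalinity factor: 7.14 kg CaCO3 consumed per kg TAN nitrified
alk = 0.2 kg TAN * 7.14 = 1.428 kg CaCO3/day

1.428 kg CaCO3/day


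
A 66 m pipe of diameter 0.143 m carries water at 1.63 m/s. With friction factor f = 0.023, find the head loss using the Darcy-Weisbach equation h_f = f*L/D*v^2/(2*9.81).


v^2 = 1.63^2 = 2.6569 m^2/s^2
L/D = 66/0.143 = 461.53846
h_f = f*(L/D)*v^2/(2g) = 0.023 * 461.53846 * 2.6569 / 19.62 = 1.43751 m

1.43751 m


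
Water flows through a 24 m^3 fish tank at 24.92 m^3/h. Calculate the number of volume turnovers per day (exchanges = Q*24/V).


Daily flow volume = 24.92 m^3/h * 24 h = 598.08 m^3/day
Exchanges = daily flow / tank volume = 598.08 / 24 = 24.92 exchanges/day

24.92 exchanges/day


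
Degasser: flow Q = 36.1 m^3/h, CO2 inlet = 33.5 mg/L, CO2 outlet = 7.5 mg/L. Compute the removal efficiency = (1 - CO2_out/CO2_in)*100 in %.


CO2_out / CO2_in = 7.5 / 33.5 = 0.2238806
Fraction remaining = 0.2238806
efficiency = (1 - 0.2238806) * 100 = 77.6119 %

77.6119 %


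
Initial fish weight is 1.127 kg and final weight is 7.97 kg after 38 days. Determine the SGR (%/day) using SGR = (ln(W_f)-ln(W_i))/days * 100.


ln(W_f) = ln(7.97) = 2.0756845
ln(W_i) = ln(1.127) = 0.11955924
ln(W_f) - ln(W_i) = 2.0756845 - 0.11955924 = 1.9561253
SGR = 1.9561253 / 38 * 100 = 5.1477 %/day

5.1477 %/day


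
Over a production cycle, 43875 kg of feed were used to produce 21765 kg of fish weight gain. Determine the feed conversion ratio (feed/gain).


FCR = feed consumed / weight gained
FCR = 43875 kg / 21765 kg = 2.01585

2.01585


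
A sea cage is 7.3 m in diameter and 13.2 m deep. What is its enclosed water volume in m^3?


r = d/2 = 7.3/2 = 3.65 m
Base area = pi*r^2 = pi*3.65^2 = 41.853868 m^2
Volume = 41.853868 * 13.2 = 552.471 m^3

552.471 m^3


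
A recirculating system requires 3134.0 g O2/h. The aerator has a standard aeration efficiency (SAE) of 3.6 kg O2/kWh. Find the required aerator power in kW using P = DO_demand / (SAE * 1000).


SAE in g O2/kWh = 3.6 * 1000 = 3600 g/kWh
P = DO_demand / SAE_g = 3134.0 / 3600 = 0.870556 kW

0.870556 kW


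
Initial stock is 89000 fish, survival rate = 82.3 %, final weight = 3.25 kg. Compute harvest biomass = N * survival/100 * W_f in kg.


Survivors = 89000 * 82.3/100 = 73247 fish
Harvest biomass = survivors * W_f = 73247 * 3.25 = 238052.75 kg

238052.75 kg


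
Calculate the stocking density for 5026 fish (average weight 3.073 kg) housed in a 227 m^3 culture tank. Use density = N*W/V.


Total biomass = 5026 fish * 3.073 kg = 15444.898 kg
Density = total biomass / volume = 15444.898 / 227 = 68.0392 kg/m^3

68.0392 kg/m^3


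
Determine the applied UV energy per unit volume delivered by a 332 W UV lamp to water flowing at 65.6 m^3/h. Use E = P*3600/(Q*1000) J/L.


Energy delivered per hour = 332 W * 3600 s = 1195200 J/h
Volume treated per hour = 65.6 m^3/h * 1000 = 65600 L/h
dose = 1195200 / 65600 = 18.2195 J/L

18.2195 J/L


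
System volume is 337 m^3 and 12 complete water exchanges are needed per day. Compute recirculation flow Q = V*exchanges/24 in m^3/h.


Daily recirculation volume = 337 m^3 * 12 = 4044 m^3/day
Flow rate Q = daily volume / 24 h = 4044 / 24 = 168.5 m^3/h

168.5 m^3/h


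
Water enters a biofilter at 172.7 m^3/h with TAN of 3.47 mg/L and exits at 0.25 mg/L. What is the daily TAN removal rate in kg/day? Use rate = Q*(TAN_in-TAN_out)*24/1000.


Concentration drop: TAN_in - TAN_out = 3.47 - 0.25 = 3.22 mg/L
Hourly TAN removed = Q * dTAN = 172.7 m^3/h * 3.22 mg/L = 556.094 g/h  (m^3/h * mg/L = g/h)
Daily TAN removed = 556.094 * 24 = 13346.256 g/day
Convert to kg/day: 13346.256 / 1000 = 13.346256 kg/day

13.346256 kg/day


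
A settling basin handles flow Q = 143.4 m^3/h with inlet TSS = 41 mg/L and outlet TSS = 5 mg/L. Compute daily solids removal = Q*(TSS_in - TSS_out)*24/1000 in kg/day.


Concentration drop: TSS_in - TSS_out = 41 - 5 = 36 mg/L
Hourly solids removed = Q * dTSS = 143.4 m^3/h * 36 mg/L = 5162.4 g/h  (m^3/h * mg/L = g/h)
Daily solids removed = 5162.4 * 24 = 123897.6 g/day
Convert g to kg: 123897.6 / 1000 = 123.8976 kg/day

123.8976 kg/day


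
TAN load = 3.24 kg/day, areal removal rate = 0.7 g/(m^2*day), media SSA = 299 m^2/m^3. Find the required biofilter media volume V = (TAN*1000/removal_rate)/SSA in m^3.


A = 3.24*1000 / 0.7 = 4628.5714 m^2
V = 4628.5714 / 299 = 15.4802

15.4802 m^3


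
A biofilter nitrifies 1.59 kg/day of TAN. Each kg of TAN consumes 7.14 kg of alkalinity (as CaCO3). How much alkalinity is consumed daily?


Alkalinity factor: 7.14 kg CaCO3 consumed per kg TAN nitrified
alk = 1.59 kg TAN * 7.14 = 11.3526 kg CaCO3/day

11.3526 kg CaCO3/day


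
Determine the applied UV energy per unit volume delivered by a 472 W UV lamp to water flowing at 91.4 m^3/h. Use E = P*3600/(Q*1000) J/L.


Energy delivered per hour = 472 W * 3600 s = 1699200 J/h
Volume treated per hour = 91.4 m^3/h * 1000 = 91400 L/h
dose = 1699200 / 91400 = 18.5908 J/L

18.5908 J/L


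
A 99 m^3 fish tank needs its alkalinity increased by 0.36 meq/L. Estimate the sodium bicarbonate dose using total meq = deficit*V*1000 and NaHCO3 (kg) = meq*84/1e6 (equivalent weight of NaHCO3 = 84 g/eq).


Tank volume in L = 99 m^3 * 1000 = 99000 L
Total meq required = 0.36 meq/L * 99000 L = 35640 meq
NaHCO3 mass = 35640 meq * 84 mg/meq / 1e6 = 2.99376 kg

2.99376 kg


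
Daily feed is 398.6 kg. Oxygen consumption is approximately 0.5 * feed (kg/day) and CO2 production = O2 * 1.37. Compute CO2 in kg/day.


O2 = 398.6 * 0.5 = 199.3
CO2 = 199.3 * 1.37 = 273.041

273.041 kg/day


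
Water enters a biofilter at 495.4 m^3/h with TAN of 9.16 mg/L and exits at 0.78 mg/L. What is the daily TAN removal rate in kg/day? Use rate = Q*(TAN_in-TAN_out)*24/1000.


Concentration drop: TAN_in - TAN_out = 9.16 - 0.78 = 8.38 mg/L
Hourly TAN removed = Q * dTAN = 495.4 m^3/h * 8.38 mg/L = 4151.452 g/h  (m^3/h * mg/L = g/h)
Daily TAN removed = 4151.452 * 24 = 99634.848 g/day
Convert to kg/day: 99634.848 / 1000 = 99.634848 kg/day

99.634848 kg/day


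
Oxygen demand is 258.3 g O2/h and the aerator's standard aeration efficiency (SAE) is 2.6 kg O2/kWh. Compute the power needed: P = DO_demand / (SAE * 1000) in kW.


SAE in g O2/kWh = 2.6 * 1000 = 2600 g/kWh
P = DO_demand / SAE_g = 258.3 / 2600 = 0.0993462 kW

0.0993462 kW


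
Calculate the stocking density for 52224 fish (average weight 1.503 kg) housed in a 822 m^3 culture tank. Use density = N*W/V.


Total biomass = 52224 fish * 1.503 kg = 78492.672 kg
Density = total biomass / volume = 78492.672 / 822 = 95.4899 kg/m^3

95.4899 kg/m^3


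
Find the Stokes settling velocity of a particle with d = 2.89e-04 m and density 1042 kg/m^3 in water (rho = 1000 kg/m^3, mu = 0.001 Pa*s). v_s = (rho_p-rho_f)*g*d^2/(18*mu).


Density difference: rho_p - rho_f = 1042 - 1000 = 42 kg/m^3
d^2 = (2.89e-04)^2 = 8.3521e-08 m^2
Numerator = (rho_p - rho_f) * g * d^2 = 42 * 9.81 * 8.3521e-08 = 3.4412322e-05
Denominator = 18 * mu = 18 * 0.001 = 0.018
v_s = 3.4412322e-05 / 0.018 = 0.0019118 m/s
Check: Re = rho_f * v_s * d / mu = 1000 * 0.0019118 * 2.89e-04 / 0.001 = 0.553 < 1, so Stokes' law applies.

0.0019118 m/s


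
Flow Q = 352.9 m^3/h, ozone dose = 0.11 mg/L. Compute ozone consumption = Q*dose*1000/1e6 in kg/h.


O3 demand (mg/h) = Q * dose * 1000 = 352.9 * 0.11 * 1000 = 38819 mg/h
Convert mg to kg: 38819 / 1e6 = 0.038819 kg/h

0.038819 kg/h


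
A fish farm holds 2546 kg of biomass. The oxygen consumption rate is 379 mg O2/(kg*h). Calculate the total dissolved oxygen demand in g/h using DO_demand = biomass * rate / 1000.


Total O2 consumption (mg/h) = 2546 kg * 379 mg/(kg*h) = 964934 mg/h
Convert to g/h: 964934 / 1000 = 964.934 g/h

964.934 g/h


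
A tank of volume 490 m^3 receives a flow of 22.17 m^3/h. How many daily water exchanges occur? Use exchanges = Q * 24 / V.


Daily flow volume = 22.17 m^3/h * 24 h = 532.08 m^3/day
Exchanges = daily flow / tank volume = 532.08 / 490 = 1.08588 exchanges/day

1.08588 exchanges/day


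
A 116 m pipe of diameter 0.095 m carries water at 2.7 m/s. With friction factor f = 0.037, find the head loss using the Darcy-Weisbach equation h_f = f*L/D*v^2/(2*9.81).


v^2 = 2.7^2 = 7.29 m^2/s^2
L/D = 116/0.095 = 1221.0526
h_f = f*(L/D)*v^2/(2g) = 0.037 * 1221.0526 * 7.29 / 19.62 = 16.7867 m

16.7867 m


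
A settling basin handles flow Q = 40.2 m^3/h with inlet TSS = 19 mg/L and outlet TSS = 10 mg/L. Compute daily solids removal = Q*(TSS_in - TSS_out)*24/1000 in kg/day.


Concentration drop: TSS_in - TSS_out = 19 - 10 = 9 mg/L
Hourly solids removed = Q * dTSS = 40.2 m^3/h * 9 mg/L = 361.8 g/h  (m^3/h * mg/L = g/h)
Daily solids removed = 361.8 * 24 = 8683.2 g/day
Convert g to kg: 8683.2 / 1000 = 8.6832 kg/day

8.6832 kg/day


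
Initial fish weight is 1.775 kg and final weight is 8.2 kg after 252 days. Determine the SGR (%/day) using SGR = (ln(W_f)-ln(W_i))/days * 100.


ln(W_f) = ln(8.2) = 2.1041342
ln(W_i) = ln(1.775) = 0.57380042
ln(W_f) - ln(W_i) = 2.1041342 - 0.57380042 = 1.5303338
SGR = 1.5303338 / 252 * 100 = 0.607275 %/day

0.607275 %/day


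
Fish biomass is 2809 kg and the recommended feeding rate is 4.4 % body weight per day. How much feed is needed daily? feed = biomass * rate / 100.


Feeding rate fraction = 4.4% / 100 = 0.044
Daily feed = 2809 kg * 0.044 = 123.596 kg/day

123.596 kg/day


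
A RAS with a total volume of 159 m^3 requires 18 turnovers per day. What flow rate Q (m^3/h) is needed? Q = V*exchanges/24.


Daily recirculation volume = 159 m^3 * 18 = 2862 m^3/day
Flow rate Q = daily volume / 24 h = 2862 / 24 = 119.25 m^3/h

119.25 m^3/h


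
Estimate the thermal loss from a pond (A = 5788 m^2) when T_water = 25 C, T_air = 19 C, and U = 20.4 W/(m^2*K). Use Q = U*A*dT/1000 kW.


Temperature difference dT = 25 - 19 = 6 K
Heat loss (W) = U * A * dT = 20.4 * 5788 * 6 = 708451.2 W
Convert to kW: 708451.2 / 1000 = 708.4512 kW

708.4512 kW


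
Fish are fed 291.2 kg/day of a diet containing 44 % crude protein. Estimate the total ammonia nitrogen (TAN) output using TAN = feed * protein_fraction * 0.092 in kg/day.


Protein in feed = 291.2 * 44/100 = 128.128 kg/day
TAN = protein * 0.092 = 128.128 * 0.092 = 11.787776 kg/day

11.787776 kg/day


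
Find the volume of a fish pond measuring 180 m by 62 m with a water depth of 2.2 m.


Base area = L * W = 180 * 62 = 11160 m^2
Volume = area * depth = 11160 * 2.2 = 24552 m^3

24552 m^3


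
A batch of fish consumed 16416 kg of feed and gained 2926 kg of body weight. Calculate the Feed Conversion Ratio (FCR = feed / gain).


FCR = feed consumed / weight gained
FCR = 16416 kg / 2926 kg = 5.61039

5.61039


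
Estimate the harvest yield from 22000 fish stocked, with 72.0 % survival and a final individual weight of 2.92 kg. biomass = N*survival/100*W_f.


Survivors = 22000 * 72.0/100 = 15840 fish
Harvest biomass = survivors * W_f = 15840 * 2.92 = 46252.8 kg

46252.8 kg


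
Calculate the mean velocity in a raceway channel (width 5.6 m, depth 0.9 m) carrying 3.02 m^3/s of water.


Cross-sectional area = W * d = 5.6 * 0.9 = 5.04 m^2
Velocity = Q / A = 3.02 / 5.04 = 0.599206 m/s

0.599206 m/s


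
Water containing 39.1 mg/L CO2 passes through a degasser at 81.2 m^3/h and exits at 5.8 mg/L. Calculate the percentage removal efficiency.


CO2_out / CO2_in = 5.8 / 39.1 = 0.1483376
Fraction remaining = 0.1483376
efficiency = (1 - 0.1483376) * 100 = 85.1662 %

85.1662 %


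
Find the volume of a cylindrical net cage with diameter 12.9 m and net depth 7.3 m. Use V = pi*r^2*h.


r = d/2 = 12.9/2 = 6.45 m
Base area = pi*r^2 = pi*6.45^2 = 130.69811 m^2
Volume = 130.69811 * 7.3 = 954.096 m^3

954.096 m^3


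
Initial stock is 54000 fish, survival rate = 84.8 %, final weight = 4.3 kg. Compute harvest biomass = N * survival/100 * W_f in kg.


Survivors = 54000 * 84.8/100 = 45792 fish
Harvest biomass = survivors * W_f = 45792 * 4.3 = 196905.6 kg

196905.6 kg


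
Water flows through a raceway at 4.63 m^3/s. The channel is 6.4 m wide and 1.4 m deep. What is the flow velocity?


Cross-sectional area = W * d = 6.4 * 1.4 = 8.96 m^2
Velocity = Q / A = 4.63 / 8.96 = 0.516741 m/s

0.516741 m/s


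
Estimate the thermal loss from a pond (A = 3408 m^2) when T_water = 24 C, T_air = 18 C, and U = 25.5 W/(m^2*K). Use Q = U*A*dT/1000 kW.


Temperature difference dT = 24 - 18 = 6 K
Heat loss (W) = U * A * dT = 25.5 * 3408 * 6 = 521424 W
Convert to kW: 521424 / 1000 = 521.424 kW

521.424 kW


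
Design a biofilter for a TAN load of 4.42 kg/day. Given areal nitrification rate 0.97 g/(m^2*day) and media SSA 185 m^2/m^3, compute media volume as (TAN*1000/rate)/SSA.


A = 4.42*1000 / 0.97 = 4556.701 m^2
V = 4556.701 / 185 = 24.6308

24.6308 m^3


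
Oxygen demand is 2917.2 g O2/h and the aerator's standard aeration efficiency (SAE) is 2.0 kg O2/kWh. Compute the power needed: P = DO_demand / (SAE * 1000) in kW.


SAE in g O2/kWh = 2.0 * 1000 = 2000 g/kWh
P = DO_demand / SAE_g = 2917.2 / 2000 = 1.4586 kW

1.4586 kW


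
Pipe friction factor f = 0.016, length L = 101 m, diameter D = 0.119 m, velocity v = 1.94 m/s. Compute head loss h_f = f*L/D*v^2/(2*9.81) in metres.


v^2 = 1.94^2 = 3.7636 m^2/s^2
L/D = 101/0.119 = 848.7395
h_f = f*(L/D)*v^2/(2g) = 0.016 * 848.7395 * 3.7636 / 19.62 = 2.60495 m

2.60495 m


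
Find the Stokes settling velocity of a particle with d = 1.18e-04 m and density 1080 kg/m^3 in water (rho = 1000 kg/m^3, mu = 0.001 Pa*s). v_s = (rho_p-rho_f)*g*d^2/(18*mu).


Density difference: rho_p - rho_f = 1080 - 1000 = 80 kg/m^3
d^2 = (1.18e-04)^2 = 1.3924e-08 m^2
Numerator = (rho_p - rho_f) * g * d^2 = 80 * 9.81 * 1.3924e-08 = 1.0927555e-05
Denominator = 18 * mu = 18 * 0.001 = 0.018
v_s = 1.0927555e-05 / 0.018 = 6.07086e-04 m/s
Check: Re = rho_f * v_s * d / mu = 1000 * 6.07086e-04 * 1.18e-04 / 0.001 = 0.0716 < 1, so Stokes' law applies.

6.07086e-04 m/s


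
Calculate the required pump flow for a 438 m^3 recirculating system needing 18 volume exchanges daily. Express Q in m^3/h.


Daily recirculation volume = 438 m^3 * 18 = 7884 m^3/day
Flow rate Q = daily volume / 24 h = 7884 / 24 = 328.5 m^3/h

328.5 m^3/h


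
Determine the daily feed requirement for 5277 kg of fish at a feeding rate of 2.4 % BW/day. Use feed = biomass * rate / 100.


Feeding rate fraction = 2.4% / 100 = 0.024
Daily feed = 5277 kg * 0.024 = 126.648 kg/day

126.648 kg/day


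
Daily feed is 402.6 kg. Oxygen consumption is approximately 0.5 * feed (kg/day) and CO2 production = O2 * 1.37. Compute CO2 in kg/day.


O2 = 402.6 * 0.5 = 201.3
CO2 = 201.3 * 1.37 = 275.781

275.781 kg/day


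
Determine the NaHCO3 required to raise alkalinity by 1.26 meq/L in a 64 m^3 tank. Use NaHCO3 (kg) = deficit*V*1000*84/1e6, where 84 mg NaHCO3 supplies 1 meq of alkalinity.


Tank volume in L = 64 m^3 * 1000 = 64000 L
Total meq required = 1.26 meq/L * 64000 L = 80640 meq
NaHCO3 mass = 80640 meq * 84 mg/meq / 1e6 = 6.77376 kg

6.77376 kg


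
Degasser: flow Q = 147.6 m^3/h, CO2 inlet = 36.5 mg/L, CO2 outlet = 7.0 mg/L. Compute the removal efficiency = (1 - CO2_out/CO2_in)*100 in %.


CO2_out / CO2_in = 7.0 / 36.5 = 0.19178082
Fraction remaining = 0.19178082
efficiency = (1 - 0.19178082) * 100 = 80.8219 %

80.8219 %


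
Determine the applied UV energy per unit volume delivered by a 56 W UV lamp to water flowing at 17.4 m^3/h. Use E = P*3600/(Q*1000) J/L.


Energy delivered per hour = 56 W * 3600 s = 201600 J/h
Volume treated per hour = 17.4 m^3/h * 1000 = 17400 L/h
dose = 201600 / 17400 = 11.5862 J/L

11.5862 J/L


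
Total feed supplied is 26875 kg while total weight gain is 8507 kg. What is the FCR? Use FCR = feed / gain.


FCR = feed consumed / weight gained
FCR = 26875 kg / 8507 kg = 3.15916

3.15916


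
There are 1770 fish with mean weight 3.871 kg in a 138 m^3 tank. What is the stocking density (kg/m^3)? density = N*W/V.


Total biomass = 1770 fish * 3.871 kg = 6851.67 kg
Density = total biomass / volume = 6851.67 / 138 = 49.6498 kg/m^3

49.6498 kg/m^3


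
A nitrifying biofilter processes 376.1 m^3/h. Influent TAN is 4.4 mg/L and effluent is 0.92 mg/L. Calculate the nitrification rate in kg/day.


Concentration drop: TAN_in - TAN_out = 4.4 - 0.92 = 3.48 mg/L
Hourly TAN removed = Q * dTAN = 376.1 m^3/h * 3.48 mg/L = 1308.828 g/h  (m^3/h * mg/L = g/h)
Daily TAN removed = 1308.828 * 24 = 31411.872 g/day
Convert to kg/day: 31411.872 / 1000 = 31.411872 kg/day

31.411872 kg/day


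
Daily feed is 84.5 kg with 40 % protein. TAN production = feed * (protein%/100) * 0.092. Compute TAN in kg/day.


Protein in feed = 84.5 * 40/100 = 33.8 kg/day
TAN = protein * 0.092 = 33.8 * 0.092 = 3.1096 kg/day

3.1096 kg/day


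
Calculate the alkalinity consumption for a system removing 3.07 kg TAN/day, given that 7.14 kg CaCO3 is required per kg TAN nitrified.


Alkalinity factor: 7.14 kg CaCO3 consumed per kg TAN nitrified
alk = 3.07 kg TAN * 7.14 = 21.9198 kg CaCO3/day

21.9198 kg CaCO3/day


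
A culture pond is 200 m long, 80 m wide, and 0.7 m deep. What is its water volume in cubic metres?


Base area = L * W = 200 * 80 = 16000 m^2
Volume = area * depth = 16000 * 0.7 = 11200 m^3

11200 m^3


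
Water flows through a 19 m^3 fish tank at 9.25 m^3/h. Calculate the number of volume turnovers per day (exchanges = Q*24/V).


Daily flow volume = 9.25 m^3/h * 24 h = 222 m^3/day
Exchanges = daily flow / tank volume = 222 / 19 = 11.6842 exchanges/day

11.6842 exchanges/day


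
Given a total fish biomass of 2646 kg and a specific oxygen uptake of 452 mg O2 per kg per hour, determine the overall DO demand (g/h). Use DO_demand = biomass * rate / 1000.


Total O2 consumption (mg/h) = 2646 kg * 452 mg/(kg*h) = 1195992 mg/h
Convert to g/h: 1195992 / 1000 = 1195.992 g/h

1195.992 g/h


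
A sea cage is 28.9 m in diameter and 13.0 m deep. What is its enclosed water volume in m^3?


r = d/2 = 28.9/2 = 14.45 m
Base area = pi*r^2 = pi*14.45^2 = 655.9724 m^2
Volume = 655.9724 * 13.0 = 8527.64 m^3

8527.64 m^3


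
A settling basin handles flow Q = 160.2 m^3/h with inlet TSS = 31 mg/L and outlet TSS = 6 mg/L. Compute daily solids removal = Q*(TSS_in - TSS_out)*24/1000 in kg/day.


Concentration drop: TSS_in - TSS_out = 31 - 6 = 25 mg/L
Hourly solids removed = Q * dTSS = 160.2 m^3/h * 25 mg/L = 4005 g/h  (m^3/h * mg/L = g/h)
Daily solids removed = 4005 * 24 = 96120 g/day
Convert g to kg: 96120 / 1000 = 96.12 kg/day

96.12 kg/day


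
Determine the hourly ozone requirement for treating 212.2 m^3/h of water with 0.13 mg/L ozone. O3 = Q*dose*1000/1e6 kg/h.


O3 demand (mg/h) = Q * dose * 1000 = 212.2 * 0.13 * 1000 = 27586 mg/h
Convert mg to kg: 27586 / 1e6 = 0.027586 kg/h

0.027586 kg/h


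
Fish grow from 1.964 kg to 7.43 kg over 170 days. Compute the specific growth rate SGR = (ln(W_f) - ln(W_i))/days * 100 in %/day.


ln(W_f) = ln(7.43) = 2.0055259
ln(W_i) = ln(1.964) = 0.67498321
ln(W_f) - ln(W_i) = 2.0055259 - 0.67498321 = 1.3305427
SGR = 1.3305427 / 170 * 100 = 0.782672 %/day

0.782672 %/day


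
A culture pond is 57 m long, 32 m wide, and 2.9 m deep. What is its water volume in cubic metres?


Base area = L * W = 57 * 32 = 1824 m^2
Volume = area * depth = 1824 * 2.9 = 5289.6 m^3

5289.6 m^3


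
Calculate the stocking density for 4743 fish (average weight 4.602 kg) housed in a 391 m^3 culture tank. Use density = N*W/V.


Total biomass = 4743 fish * 4.602 kg = 21827.286 kg
Density = total biomass / volume = 21827.286 / 391 = 55.8243 kg/m^3

55.8243 kg/m^3


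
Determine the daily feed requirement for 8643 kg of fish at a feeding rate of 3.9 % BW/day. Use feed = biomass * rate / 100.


Feeding rate fraction = 3.9% / 100 = 0.039
Daily feed = 8643 kg * 0.039 = 337.077 kg/day

337.077 kg/day


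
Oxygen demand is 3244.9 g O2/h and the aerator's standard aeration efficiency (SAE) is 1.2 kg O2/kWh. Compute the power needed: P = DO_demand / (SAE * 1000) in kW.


SAE in g O2/kWh = 1.2 * 1000 = 1200 g/kWh
P = DO_demand / SAE_g = 3244.9 / 1200 = 2.70408 kW

2.70408 kW


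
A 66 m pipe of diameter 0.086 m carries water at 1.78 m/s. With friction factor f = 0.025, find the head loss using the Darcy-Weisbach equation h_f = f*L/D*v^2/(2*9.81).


v^2 = 1.78^2 = 3.1684 m^2/s^2
L/D = 66/0.086 = 767.44186
h_f = f*(L/D)*v^2/(2g) = 0.025 * 767.44186 * 3.1684 / 19.62 = 3.09832 m

3.09832 m


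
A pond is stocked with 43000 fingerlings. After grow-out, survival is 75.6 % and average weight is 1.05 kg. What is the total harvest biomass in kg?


Survivors = 43000 * 75.6/100 = 32508 fish
Harvest biomass = survivors * W_f = 32508 * 1.05 = 34133.4 kg

34133.4 kg


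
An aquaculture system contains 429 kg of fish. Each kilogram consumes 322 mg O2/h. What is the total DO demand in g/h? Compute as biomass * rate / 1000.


Total O2 consumption (mg/h) = 429 kg * 322 mg/(kg*h) = 138138 mg/h
Convert to g/h: 138138 / 1000 = 138.138 g/h

138.138 g/h


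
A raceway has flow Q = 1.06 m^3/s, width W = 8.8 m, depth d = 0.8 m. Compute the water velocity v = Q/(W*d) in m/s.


Cross-sectional area = W * d = 8.8 * 0.8 = 7.04 m^2
Velocity = Q / A = 1.06 / 7.04 = 0.150568 m/s

0.150568 m/s


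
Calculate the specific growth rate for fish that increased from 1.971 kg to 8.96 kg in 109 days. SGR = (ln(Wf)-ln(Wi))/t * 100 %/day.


ln(W_f) = ln(8.96) = 2.1927702
ln(W_i) = ln(1.971) = 0.67854103
ln(W_f) - ln(W_i) = 2.1927702 - 0.67854103 = 1.5142292
SGR = 1.5142292 / 109 * 100 = 1.3892 %/day

1.3892 %/day


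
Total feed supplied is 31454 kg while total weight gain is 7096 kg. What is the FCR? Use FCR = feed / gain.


FCR = feed consumed / weight gained
FCR = 31454 kg / 7096 kg = 4.43264

4.43264


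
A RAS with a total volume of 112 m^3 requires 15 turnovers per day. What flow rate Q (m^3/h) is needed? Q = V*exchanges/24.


Daily recirculation volume = 112 m^3 * 15 = 1680 m^3/day
Flow rate Q = daily volume / 24 h = 1680 / 24 = 70 m^3/h

70 m^3/h


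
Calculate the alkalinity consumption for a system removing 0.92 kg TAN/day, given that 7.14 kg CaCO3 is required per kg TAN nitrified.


Alkalinity factor: 7.14 kg CaCO3 consumed per kg TAN nitrified
alk = 0.92 kg TAN * 7.14 = 6.5688 kg CaCO3/day

6.5688 kg CaCO3/day


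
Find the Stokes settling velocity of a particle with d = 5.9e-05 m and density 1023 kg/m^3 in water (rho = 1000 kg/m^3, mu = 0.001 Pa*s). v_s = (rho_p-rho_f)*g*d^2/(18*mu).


Density difference: rho_p - rho_f = 1023 - 1000 = 23 kg/m^3
d^2 = (5.9e-05)^2 = 3.481e-09 m^2
Numerator = (rho_p - rho_f) * g * d^2 = 23 * 9.81 * 3.481e-09 = 7.8541803e-07
Denominator = 18 * mu = 18 * 0.001 = 0.018
v_s = 7.8541803e-07 / 0.018 = 4.36343e-05 m/s
Check: Re = rho_f * v_s * d / mu = 1000 * 4.36343e-05 * 5.9e-05 / 0.001 = 0.00257 < 1, so Stokes' law applies.

4.36343e-05 m/s


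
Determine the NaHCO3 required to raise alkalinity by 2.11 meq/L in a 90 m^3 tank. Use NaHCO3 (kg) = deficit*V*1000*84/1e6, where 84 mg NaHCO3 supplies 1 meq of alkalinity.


Tank volume in L = 90 m^3 * 1000 = 90000 L
Total meq required = 2.11 meq/L * 90000 L = 189900 meq
NaHCO3 mass = 189900 meq * 84 mg/meq / 1e6 = 15.9516 kg

15.9516 kg


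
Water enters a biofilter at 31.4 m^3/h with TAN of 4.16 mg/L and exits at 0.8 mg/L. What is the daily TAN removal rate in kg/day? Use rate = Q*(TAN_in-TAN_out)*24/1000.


Concentration drop: TAN_in - TAN_out = 4.16 - 0.8 = 3.36 mg/L
Hourly TAN removed = Q * dTAN = 31.4 m^3/h * 3.36 mg/L = 105.504 g/h  (m^3/h * mg/L = g/h)
Daily TAN removed = 105.504 * 24 = 2532.096 g/day
Convert to kg/day: 2532.096 / 1000 = 2.532096 kg/day

2.532096 kg/day


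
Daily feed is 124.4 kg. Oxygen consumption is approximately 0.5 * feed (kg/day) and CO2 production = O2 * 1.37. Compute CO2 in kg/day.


O2 = 124.4 * 0.5 = 62.2
CO2 = 62.2 * 1.37 = 85.214

85.214 kg/day


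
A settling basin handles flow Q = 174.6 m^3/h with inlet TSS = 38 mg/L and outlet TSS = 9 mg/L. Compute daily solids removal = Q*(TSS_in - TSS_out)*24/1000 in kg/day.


Concentration drop: TSS_in - TSS_out = 38 - 9 = 29 mg/L
Hourly solids removed = Q * dTSS = 174.6 m^3/h * 29 mg/L = 5063.4 g/h  (m^3/h * mg/L = g/h)
Daily solids removed = 5063.4 * 24 = 121521.6 g/day
Convert g to kg: 121521.6 / 1000 = 121.5216 kg/day

121.5216 kg/day


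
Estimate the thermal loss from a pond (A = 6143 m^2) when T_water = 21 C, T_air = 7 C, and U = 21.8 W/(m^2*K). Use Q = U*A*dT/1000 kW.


Temperature difference dT = 21 - 7 = 14 K
Heat loss (W) = U * A * dT = 21.8 * 6143 * 14 = 1874843.6 W
Convert to kW: 1874843.6 / 1000 = 1874.8436 kW

1874.8436 kW


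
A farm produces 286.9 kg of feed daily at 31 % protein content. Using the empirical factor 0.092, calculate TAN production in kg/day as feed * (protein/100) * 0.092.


Protein in feed = 286.9 * 31/100 = 88.939 kg/day
TAN = protein * 0.092 = 88.939 * 0.092 = 8.182388 kg/day

8.182388 kg/day


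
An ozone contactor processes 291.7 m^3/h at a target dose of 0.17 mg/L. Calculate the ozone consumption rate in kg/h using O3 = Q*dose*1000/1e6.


O3 demand (mg/h) = Q * dose * 1000 = 291.7 * 0.17 * 1000 = 49589 mg/h
Convert mg to kg: 49589 / 1e6 = 0.049589 kg/h

0.049589 kg/h


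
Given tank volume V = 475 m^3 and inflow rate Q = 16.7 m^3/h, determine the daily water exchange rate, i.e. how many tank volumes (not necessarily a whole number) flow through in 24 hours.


Daily flow volume = 16.7 m^3/h * 24 h = 400.8 m^3/day
Exchanges = daily flow / tank volume = 400.8 / 475 = 0.843789 exchanges/day

0.843789 exchanges/day


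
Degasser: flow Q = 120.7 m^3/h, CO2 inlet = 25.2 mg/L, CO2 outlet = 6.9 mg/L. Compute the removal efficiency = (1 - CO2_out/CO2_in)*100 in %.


CO2_out / CO2_in = 6.9 / 25.2 = 0.27380952
Fraction remaining = 0.27380952
efficiency = (1 - 0.27380952) * 100 = 72.619 %

72.619 %


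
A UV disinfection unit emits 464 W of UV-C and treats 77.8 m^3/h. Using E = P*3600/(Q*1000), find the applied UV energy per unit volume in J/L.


Energy delivered per hour = 464 W * 3600 s = 1670400 J/h
Volume treated per hour = 77.8 m^3/h * 1000 = 77800 L/h
dose = 1670400 / 77800 = 21.4704 J/L

21.4704 J/L


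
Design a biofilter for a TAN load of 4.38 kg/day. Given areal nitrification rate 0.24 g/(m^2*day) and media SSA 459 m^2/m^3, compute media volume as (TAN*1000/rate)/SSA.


A = 4.38*1000 / 0.24 = 18250 m^2
V = 18250 / 459 = 39.7603

39.7603 m^3


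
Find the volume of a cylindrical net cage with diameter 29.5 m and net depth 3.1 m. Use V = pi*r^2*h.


r = d/2 = 29.5/2 = 14.75 m
Base area = pi*r^2 = pi*14.75^2 = 683.49275 m^2
Volume = 683.49275 * 3.1 = 2118.83 m^3

2118.83 m^3


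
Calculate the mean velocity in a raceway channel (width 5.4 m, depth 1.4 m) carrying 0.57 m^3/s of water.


Cross-sectional area = W * d = 5.4 * 1.4 = 7.56 m^2
Velocity = Q / A = 0.57 / 7.56 = 0.0753968 m/s

0.0753968 m/s


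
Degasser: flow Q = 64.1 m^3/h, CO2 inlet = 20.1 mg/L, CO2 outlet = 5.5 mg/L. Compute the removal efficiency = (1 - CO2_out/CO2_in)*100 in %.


CO2_out / CO2_in = 5.5 / 20.1 = 0.27363184
Fraction remaining = 0.27363184
efficiency = (1 - 0.27363184) * 100 = 72.6368 %

72.6368 %


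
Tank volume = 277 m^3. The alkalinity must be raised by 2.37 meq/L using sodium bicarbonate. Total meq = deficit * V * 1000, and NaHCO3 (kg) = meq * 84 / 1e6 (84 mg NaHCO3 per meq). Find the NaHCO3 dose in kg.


Tank volume in L = 277 m^3 * 1000 = 277000 L
Total meq required = 2.37 meq/L * 277000 L = 656490 meq
NaHCO3 mass = 656490 meq * 84 mg/meq / 1e6 = 55.1452 kg

55.1452 kg


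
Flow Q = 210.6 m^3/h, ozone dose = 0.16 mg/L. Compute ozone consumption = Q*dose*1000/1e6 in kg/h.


O3 demand (mg/h) = Q * dose * 1000 = 210.6 * 0.16 * 1000 = 33696 mg/h
Convert mg to kg: 33696 / 1e6 = 0.033696 kg/h

0.033696 kg/h


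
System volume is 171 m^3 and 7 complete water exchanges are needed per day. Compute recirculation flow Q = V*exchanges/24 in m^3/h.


Daily recirculation volume = 171 m^3 * 7 = 1197 m^3/day
Flow rate Q = daily volume / 24 h = 1197 / 24 = 49.875 m^3/h

49.875 m^3/h


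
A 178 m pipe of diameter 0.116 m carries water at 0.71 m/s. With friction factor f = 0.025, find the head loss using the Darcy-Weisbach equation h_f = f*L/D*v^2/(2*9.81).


v^2 = 0.71^2 = 0.5041 m^2/s^2
L/D = 178/0.116 = 1534.4828
h_f = f*(L/D)*v^2/(2g) = 0.025 * 1534.4828 * 0.5041 / 19.62 = 0.985643 m

0.985643 m


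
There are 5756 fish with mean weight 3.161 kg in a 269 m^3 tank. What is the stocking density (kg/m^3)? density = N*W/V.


Total biomass = 5756 fish * 3.161 kg = 18194.716 kg
Density = total biomass / volume = 18194.716 / 269 = 67.6383 kg/m^3

67.6383 kg/m^3


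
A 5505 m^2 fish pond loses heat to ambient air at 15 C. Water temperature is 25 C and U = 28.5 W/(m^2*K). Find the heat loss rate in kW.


Temperature difference dT = 25 - 15 = 10 K
Heat loss (W) = U * A * dT = 28.5 * 5505 * 10 = 1568925 W
Convert to kW: 1568925 / 1000 = 1568.925 kW

1568.925 kW


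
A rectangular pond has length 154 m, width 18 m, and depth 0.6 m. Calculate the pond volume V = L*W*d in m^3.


Base area = L * W = 154 * 18 = 2772 m^2
Volume = area * depth = 2772 * 0.6 = 1663.2 m^3

1663.2 m^3


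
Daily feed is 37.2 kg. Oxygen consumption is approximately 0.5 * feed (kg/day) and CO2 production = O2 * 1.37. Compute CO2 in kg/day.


O2 = 37.2 * 0.5 = 18.6
CO2 = 18.6 * 1.37 = 25.482

25.482 kg/day


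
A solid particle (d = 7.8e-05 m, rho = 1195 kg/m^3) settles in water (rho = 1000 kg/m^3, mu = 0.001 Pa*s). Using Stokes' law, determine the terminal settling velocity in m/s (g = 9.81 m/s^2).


Density difference: rho_p - rho_f = 1195 - 1000 = 195 kg/m^3
d^2 = (7.8e-05)^2 = 6.084e-09 m^2
Numerator = (rho_p - rho_f) * g * d^2 = 195 * 9.81 * 6.084e-09 = 1.1638388e-05
Denominator = 18 * mu = 18 * 0.001 = 0.018
v_s = 1.1638388e-05 / 0.018 = 6.46577e-04 m/s
Check: Re = rho_f * v_s * d / mu = 1000 * 6.46577e-04 * 7.8e-05 / 0.001 = 0.0504 < 1, so Stokes' law applies.

6.46577e-04 m/s


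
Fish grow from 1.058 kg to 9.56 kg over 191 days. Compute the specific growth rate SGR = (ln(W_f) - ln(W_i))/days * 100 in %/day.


ln(W_f) = ln(9.56) = 2.2575877
ln(W_i) = ln(1.058) = 0.056380333
ln(W_f) - ln(W_i) = 2.2575877 - 0.056380333 = 2.2012074
SGR = 2.2012074 / 191 * 100 = 1.15246 %/day

1.15246 %/day


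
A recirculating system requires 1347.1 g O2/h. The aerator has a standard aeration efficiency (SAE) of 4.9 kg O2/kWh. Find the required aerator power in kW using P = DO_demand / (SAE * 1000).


SAE in g O2/kWh = 4.9 * 1000 = 4900 g/kWh
P = DO_demand / SAE_g = 1347.1 / 4900 = 0.274918 kW

0.274918 kW


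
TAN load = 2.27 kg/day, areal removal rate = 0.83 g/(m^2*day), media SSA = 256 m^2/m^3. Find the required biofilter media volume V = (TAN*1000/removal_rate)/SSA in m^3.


A = 2.27*1000 / 0.83 = 2734.9398 m^2
V = 2734.9398 / 256 = 10.6834

10.6834 m^3


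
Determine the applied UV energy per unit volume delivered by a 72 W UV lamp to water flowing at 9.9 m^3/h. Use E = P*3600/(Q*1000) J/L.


Energy delivered per hour = 72 W * 3600 s = 259200 J/h
Volume treated per hour = 9.9 m^3/h * 1000 = 9900 L/h
dose = 259200 / 9900 = 26.1818 J/L

26.1818 J/L


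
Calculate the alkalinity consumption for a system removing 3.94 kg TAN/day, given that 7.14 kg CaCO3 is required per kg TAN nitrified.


Alkalinity factor: 7.14 kg CaCO3 consumed per kg TAN nitrified
alk = 3.94 kg TAN * 7.14 = 28.1316 kg CaCO3/day

28.1316 kg CaCO3/day


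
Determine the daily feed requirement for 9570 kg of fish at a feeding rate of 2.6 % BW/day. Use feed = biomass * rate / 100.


Feeding rate fraction = 2.6% / 100 = 0.026
Daily feed = 9570 kg * 0.026 = 248.82 kg/day

248.82 kg/day


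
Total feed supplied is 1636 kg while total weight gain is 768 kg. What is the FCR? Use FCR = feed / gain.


FCR = feed consumed / weight gained
FCR = 1636 kg / 768 kg = 2.13021

2.13021


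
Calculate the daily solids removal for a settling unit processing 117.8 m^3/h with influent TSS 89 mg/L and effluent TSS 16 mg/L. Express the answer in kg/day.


Concentration drop: TSS_in - TSS_out = 89 - 16 = 73 mg/L
Hourly solids removed = Q * dTSS = 117.8 m^3/h * 73 mg/L = 8599.4 g/h  (m^3/h * mg/L = g/h)
Daily solids removed = 8599.4 * 24 = 206385.6 g/day
Convert g to kg: 206385.6 / 1000 = 206.3856 kg/day

206.3856 kg/day


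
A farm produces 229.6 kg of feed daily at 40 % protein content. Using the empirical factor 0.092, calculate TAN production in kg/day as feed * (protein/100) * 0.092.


Protein in feed = 229.6 * 40/100 = 91.84 kg/day
TAN = protein * 0.092 = 91.84 * 0.092 = 8.44928 kg/day

8.44928 kg/day


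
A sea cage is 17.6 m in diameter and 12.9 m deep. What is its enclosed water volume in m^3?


r = d/2 = 17.6/2 = 8.8 m
Base area = pi*r^2 = pi*8.8^2 = 243.28494 m^2
Volume = 243.28494 * 12.9 = 3138.38 m^3

3138.38 m^3


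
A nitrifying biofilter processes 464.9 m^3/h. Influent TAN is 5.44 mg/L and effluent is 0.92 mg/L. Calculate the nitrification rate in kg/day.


Concentration drop: TAN_in - TAN_out = 5.44 - 0.92 = 4.52 mg/L
Hourly TAN removed = Q * dTAN = 464.9 m^3/h * 4.52 mg/L = 2101.348 g/h  (m^3/h * mg/L = g/h)
Daily TAN removed = 2101.348 * 24 = 50432.352 g/day
Convert to kg/day: 50432.352 / 1000 = 50.432352 kg/day

50.432352 kg/day


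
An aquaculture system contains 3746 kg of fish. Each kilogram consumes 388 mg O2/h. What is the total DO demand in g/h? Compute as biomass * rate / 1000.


Total O2 consumption (mg/h) = 3746 kg * 388 mg/(kg*h) = 1453448 mg/h
Convert to g/h: 1453448 / 1000 = 1453.448 g/h

1453.448 g/h


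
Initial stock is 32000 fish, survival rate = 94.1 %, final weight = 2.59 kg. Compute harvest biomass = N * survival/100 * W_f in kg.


Survivors = 32000 * 94.1/100 = 30112 fish
Harvest biomass = survivors * W_f = 30112 * 2.59 = 77990.08 kg

77990.08 kg


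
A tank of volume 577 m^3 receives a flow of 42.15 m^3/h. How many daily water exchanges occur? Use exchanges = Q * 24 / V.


Daily flow volume = 42.15 m^3/h * 24 h = 1011.6 m^3/day
Exchanges = daily flow / tank volume = 1011.6 / 577 = 1.75321 exchanges/day

1.75321 exchanges/day


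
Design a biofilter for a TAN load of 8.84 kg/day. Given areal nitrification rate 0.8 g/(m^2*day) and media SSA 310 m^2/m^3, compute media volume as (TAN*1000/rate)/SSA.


A = 8.84*1000 / 0.8 = 11050 m^2
V = 11050 / 310 = 35.6452

35.6452 m^3


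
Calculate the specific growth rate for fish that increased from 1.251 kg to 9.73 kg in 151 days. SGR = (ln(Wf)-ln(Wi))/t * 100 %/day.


ln(W_f) = ln(9.73) = 2.2752139
ln(W_i) = ln(1.251) = 0.22394323
ln(W_f) - ln(W_i) = 2.2752139 - 0.22394323 = 2.0512707
SGR = 2.0512707 / 151 * 100 = 1.35846 %/day

1.35846 %/day


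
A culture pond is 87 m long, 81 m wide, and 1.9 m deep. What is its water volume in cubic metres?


Base area = L * W = 87 * 81 = 7047 m^2
Volume = area * depth = 7047 * 1.9 = 13389.3 m^3

13389.3 m^3


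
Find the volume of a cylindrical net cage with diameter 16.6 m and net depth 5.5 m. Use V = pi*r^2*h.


r = d/2 = 16.6/2 = 8.3 m
Base area = pi*r^2 = pi*8.3^2 = 216.42432 m^2
Volume = 216.42432 * 5.5 = 1190.33 m^3

1190.33 m^3


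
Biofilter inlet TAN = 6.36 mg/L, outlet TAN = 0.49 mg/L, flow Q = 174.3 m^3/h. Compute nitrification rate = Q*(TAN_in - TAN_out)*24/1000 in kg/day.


Concentration drop: TAN_in - TAN_out = 6.36 - 0.49 = 5.87 mg/L
Hourly TAN removed = Q * dTAN = 174.3 m^3/h * 5.87 mg/L = 1023.141 g/h  (m^3/h * mg/L = g/h)
Daily TAN removed = 1023.141 * 24 = 24555.384 g/day
Convert to kg/day: 24555.384 / 1000 = 24.555384 kg/day

24.555384 kg/day


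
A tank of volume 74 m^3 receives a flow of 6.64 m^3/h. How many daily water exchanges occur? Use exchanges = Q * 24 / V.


Daily flow volume = 6.64 m^3/h * 24 h = 159.36 m^3/day
Exchanges = daily flow / tank volume = 159.36 / 74 = 2.15351 exchanges/day

2.15351 exchanges/day


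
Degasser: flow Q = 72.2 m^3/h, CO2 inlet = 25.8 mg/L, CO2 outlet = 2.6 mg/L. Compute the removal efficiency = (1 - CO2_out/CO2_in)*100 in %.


CO2_out / CO2_in = 2.6 / 25.8 = 0.10077519
Fraction remaining = 0.10077519
efficiency = (1 - 0.10077519) * 100 = 89.9225 %

89.9225 %


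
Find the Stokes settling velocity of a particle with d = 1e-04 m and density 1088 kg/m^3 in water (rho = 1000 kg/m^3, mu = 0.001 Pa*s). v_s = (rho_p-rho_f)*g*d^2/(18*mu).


Density difference: rho_p - rho_f = 1088 - 1000 = 88 kg/m^3
d^2 = (1e-04)^2 = 1e-08 m^2
Numerator = (rho_p - rho_f) * g * d^2 = 88 * 9.81 * 1e-08 = 8.6328e-06
Denominator = 18 * mu = 18 * 0.001 = 0.018
v_s = 8.6328e-06 / 0.018 = 4.796e-04 m/s
Check: Re = rho_f * v_s * d / mu = 1000 * 4.796e-04 * 1e-04 / 0.001 = 0.048 < 1, so Stokes' law applies.

4.796e-04 m/s


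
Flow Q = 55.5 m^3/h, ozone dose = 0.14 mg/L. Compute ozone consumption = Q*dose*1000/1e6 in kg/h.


O3 demand (mg/h) = Q * dose * 1000 = 55.5 * 0.14 * 1000 = 7770 mg/h
Convert mg to kg: 7770 / 1e6 = 0.00777 kg/h

0.00777 kg/h


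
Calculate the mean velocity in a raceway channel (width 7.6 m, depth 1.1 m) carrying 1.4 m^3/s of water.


Cross-sectional area = W * d = 7.6 * 1.1 = 8.36 m^2
Velocity = Q / A = 1.4 / 8.36 = 0.167464 m/s

0.167464 m/s


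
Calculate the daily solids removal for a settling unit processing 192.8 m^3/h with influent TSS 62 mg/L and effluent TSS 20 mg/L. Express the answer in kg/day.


Concentration drop: TSS_in - TSS_out = 62 - 20 = 42 mg/L
Hourly solids removed = Q * dTSS = 192.8 m^3/h * 42 mg/L = 8097.6 g/h  (m^3/h * mg/L = g/h)
Daily solids removed = 8097.6 * 24 = 194342.4 g/day
Convert g to kg: 194342.4 / 1000 = 194.3424 kg/day

194.3424 kg/day


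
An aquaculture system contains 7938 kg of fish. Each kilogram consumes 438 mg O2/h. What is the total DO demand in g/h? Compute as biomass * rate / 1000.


Total O2 consumption (mg/h) = 7938 kg * 438 mg/(kg*h) = 3476844 mg/h
Convert to g/h: 3476844 / 1000 = 3476.844 g/h

3476.844 g/h


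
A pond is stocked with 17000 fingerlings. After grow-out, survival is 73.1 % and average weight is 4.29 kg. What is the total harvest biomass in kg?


Survivors = 17000 * 73.1/100 = 12427 fish
Harvest biomass = survivors * W_f = 12427 * 4.29 = 53311.83 kg

53311.83 kg


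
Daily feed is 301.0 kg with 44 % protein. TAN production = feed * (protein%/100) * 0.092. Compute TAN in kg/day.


Protein in feed = 301.0 * 44/100 = 132.44 kg/day
TAN = protein * 0.092 = 132.44 * 0.092 = 12.18448 kg/day

12.18448 kg/day


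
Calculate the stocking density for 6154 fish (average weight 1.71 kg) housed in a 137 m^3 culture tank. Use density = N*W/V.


Total biomass = 6154 fish * 1.71 kg = 10523.34 kg
Density = total biomass / volume = 10523.34 / 137 = 76.8127 kg/m^3

76.8127 kg/m^3


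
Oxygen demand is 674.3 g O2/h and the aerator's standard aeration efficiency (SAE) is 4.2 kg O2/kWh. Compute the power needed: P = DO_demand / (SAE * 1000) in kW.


SAE in g O2/kWh = 4.2 * 1000 = 4200 g/kWh
P = DO_demand / SAE_g = 674.3 / 4200 = 0.160548 kW

0.160548 kW


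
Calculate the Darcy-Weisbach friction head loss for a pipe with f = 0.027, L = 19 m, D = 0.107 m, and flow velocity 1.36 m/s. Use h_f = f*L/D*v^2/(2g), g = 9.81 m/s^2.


v^2 = 1.36^2 = 1.8496 m^2/s^2
L/D = 19/0.107 = 177.57009
h_f = f*(L/D)*v^2/(2g) = 0.027 * 177.57009 * 1.8496 / 19.62 = 0.451973 m

0.451973 m


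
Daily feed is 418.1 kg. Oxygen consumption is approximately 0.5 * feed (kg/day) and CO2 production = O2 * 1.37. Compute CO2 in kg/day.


O2 = 418.1 * 0.5 = 209.05
CO2 = 209.05 * 1.37 = 286.3985

286.3985 kg/day
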